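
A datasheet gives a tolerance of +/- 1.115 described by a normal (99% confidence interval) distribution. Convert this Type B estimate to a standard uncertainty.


u_B = half_width / 2.576
u_B = 1.115 / 2.576
u_B = 0.4328

0.4328


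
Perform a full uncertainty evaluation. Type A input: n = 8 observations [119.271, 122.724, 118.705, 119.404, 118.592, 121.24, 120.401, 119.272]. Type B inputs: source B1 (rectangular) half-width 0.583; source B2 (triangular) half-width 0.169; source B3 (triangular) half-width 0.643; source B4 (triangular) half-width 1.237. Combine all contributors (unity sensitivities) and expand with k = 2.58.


mean = (119.271 + 122.724 + 118.705 + 119.404 + 118.592 + 121.24 + 120.401 + 119.272) / 8 = 119.951125
s = sqrt(sum((x - mean)^2)/(n-1)) = 1.4230549
u_A = s / sqrt(n) = 1.4230549 / sqrt(8) = 0.50312588
u_B1 = 0.583 / sqrt(3) = 0.33659521
u_B2 = 0.169 / sqrt(6) = 0.068993961
u_B3 = 0.643 / sqrt(6) = 0.26250365
u_B4 = 1.237 / sqrt(6) = 0.50500314
uc = sqrt(0.50312588^2 + 0.33659521^2 + 0.068993961^2 + 0.26250365^2 + 0.50500314^2) = 0.83374366
U = k * uc = 2.58 * 0.83374366
U = 2.1511

2.1511


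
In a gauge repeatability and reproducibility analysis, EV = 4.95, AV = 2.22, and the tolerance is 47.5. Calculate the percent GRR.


GRR = sqrt(EV^2 + AV^2) = sqrt(4.95^2 + 2.22^2) = 5.4250253
%GRR = GRR / tol * 100 = 5.4250253 / 47.5 * 100
%GRR = 11.4211

11.4211


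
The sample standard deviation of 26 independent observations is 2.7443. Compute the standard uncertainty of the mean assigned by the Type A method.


u_A = s / sqrt(n)
u_A = 2.7443 / sqrt(26)
u_A = 2.7443 / 5.0990195
u_A = 0.5382

0.5382


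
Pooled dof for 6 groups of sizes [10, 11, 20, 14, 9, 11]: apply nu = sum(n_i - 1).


nu = sum_i (n_i - 1)
nu = ((10 - 1) + (11 - 1) + (20 - 1) + (14 - 1) + (9 - 1) + (11 - 1))
nu = 9 + 10 + 19 + 13 + 8 + 10
nu = 69

69


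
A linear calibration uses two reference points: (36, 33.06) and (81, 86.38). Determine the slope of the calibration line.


slope = (y2 - y1) / (x2 - x1)
= (86.38 - 33.06) / (81 - 36)
= 53.3200 / 45
= 1.1849

1.1849


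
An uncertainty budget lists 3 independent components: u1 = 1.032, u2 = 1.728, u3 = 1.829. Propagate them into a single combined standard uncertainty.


uc = sqrt(1.032^2 + 1.728^2 + 1.829^2)
uc = sqrt(7.396249)
uc = 2.7196

2.7196


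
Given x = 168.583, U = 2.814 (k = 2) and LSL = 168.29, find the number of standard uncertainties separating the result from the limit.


u = U / k = 2.814 / 2 = 1.407
margin = |LSL - x| = |168.29 - 168.583| = 0.293
z = margin / u = 0.293 / 1.407
z = 0.2082

0.2082


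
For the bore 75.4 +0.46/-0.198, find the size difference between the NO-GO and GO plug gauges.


GO = nominal - lower_tol (smallest hole = maximum material condition)
GO = 75.4 - 0.198 = 75.202
NO-GO = nominal + upper_tol (largest hole = least material condition)
NO-GO = 75.4 + 0.46 = 75.86
spread = NO-GO - GO = 75.86 - 75.202 = 0.6580

0.6580


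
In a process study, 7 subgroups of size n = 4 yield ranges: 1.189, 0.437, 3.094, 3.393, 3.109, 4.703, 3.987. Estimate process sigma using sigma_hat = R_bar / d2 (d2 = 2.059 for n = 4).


R_bar = (1.189 + 0.437 + 3.094 + 3.393 + 3.109 + 4.703 + 3.987) / 7
R_bar = 19.912 / 7 = 2.8445714
sigma_hat = R_bar / d2 = 2.8445714 / 2.059 = 1.3815

1.3815


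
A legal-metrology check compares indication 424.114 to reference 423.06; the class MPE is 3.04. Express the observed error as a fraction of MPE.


e = indication - reference = 424.114 - 423.06 = 1.0540
|e| = 1.0540
ratio = |e| / MPE = 1.0540 / 3.04
ratio = 0.3467

0.3467


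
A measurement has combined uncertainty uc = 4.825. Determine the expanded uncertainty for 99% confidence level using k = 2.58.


U = k * uc
U = 2.58 * 4.825
U = 12.4485

12.4485


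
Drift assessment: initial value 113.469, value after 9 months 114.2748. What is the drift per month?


rate = (v2 - v1) / months
= (114.2748 - 113.469) / 9
= 0.8058 / 9
= 0.0895

0.0895


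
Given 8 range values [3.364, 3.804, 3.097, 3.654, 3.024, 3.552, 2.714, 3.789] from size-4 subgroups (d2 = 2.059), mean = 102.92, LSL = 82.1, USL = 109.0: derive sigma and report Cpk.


R_bar = (3.364 + 3.804 + 3.097 + 3.654 + 3.024 + 3.552 + 2.714 + 3.789) / 8 = 3.37475
sigma = R_bar / d2 = 3.37475 / 2.059 = 1.6390238
Cp = (USL - LSL)/(6*sigma) = (109.0 - 82.1)/(6*1.6390238) = 2.7354
Cpu = (109.0 - 102.92)/(3*1.6390238) = 1.2365
Cpl = (102.92 - 82.1)/(3*1.6390238) = 4.2342
Cpk = min(Cpu, Cpl) = 1.2365

1.2365


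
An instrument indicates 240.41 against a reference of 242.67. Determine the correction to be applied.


Correction = standard - reading
= 242.67 - 240.41
= 2.2600

2.2600


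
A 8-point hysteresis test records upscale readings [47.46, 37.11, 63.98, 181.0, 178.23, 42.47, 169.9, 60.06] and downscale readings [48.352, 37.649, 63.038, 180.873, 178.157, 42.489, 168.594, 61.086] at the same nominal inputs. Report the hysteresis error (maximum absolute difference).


|47.46 - 48.352| = 0.8920
|37.11 - 37.649| = 0.5390
|63.98 - 63.038| = 0.9420
|181.0 - 180.873| = 0.1270
|178.23 - 178.157| = 0.0730
|42.47 - 42.489| = 0.0190
|169.9 - 168.594| = 1.3060
|60.06 - 61.086| = 1.0260
hysteresis = max(diffs) = 1.3060

1.3060


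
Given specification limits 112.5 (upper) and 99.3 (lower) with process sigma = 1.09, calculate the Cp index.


Cp = (USL - LSL) / (6 * sigma)
= (112.5 - 99.3) / (6 * 1.09)
= 13.2000 / 6.5400
= 2.0183

2.0183


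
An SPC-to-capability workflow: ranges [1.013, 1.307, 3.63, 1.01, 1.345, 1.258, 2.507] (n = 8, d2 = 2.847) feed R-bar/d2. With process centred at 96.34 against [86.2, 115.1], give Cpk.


R_bar = (1.013 + 1.307 + 3.63 + 1.01 + 1.345 + 1.258 + 2.507) / 7 = 1.7242857
sigma = R_bar / d2 = 1.7242857 / 2.847 = 0.60565005
Cp = (USL - LSL)/(6*sigma) = (115.1 - 86.2)/(6*0.60565005) = 7.9529
Cpu = (115.1 - 96.34)/(3*0.60565005) = 10.3250
Cpl = (96.34 - 86.2)/(3*0.60565005) = 5.5808
Cpk = min(Cpu, Cpl) = 5.5808

5.5808


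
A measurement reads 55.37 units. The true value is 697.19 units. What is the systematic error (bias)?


Systematic error = measured - true
= 55.37 - 697.19
= -641.8200

-641.8200


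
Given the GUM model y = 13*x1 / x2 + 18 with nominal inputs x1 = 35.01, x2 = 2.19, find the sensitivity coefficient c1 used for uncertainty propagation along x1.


y = 13*x1 / x2 + 18
dy/dx1 = 13/x2
Evaluate at x2 = 2.19: c1 = 13 / 2.19
c1 = 5.9361

5.9361


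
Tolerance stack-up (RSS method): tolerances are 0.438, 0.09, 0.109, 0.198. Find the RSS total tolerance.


RSS = sqrt(0.438^2 + 0.09^2 + 0.109^2 + 0.198^2)
= sqrt(0.251029)
= 0.5010

0.5010


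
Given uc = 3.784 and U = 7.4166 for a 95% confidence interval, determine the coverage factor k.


k = U / uc
k = 7.4166 / 3.784
k = 1.96

1.96


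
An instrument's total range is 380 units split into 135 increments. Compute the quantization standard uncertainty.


resolution = range / divisions
resolution = 380 / 135 = 2.8148148
u_res = resolution / (2*sqrt(3))
u_res = 2.8148148 / 3.4641016
u_res = 0.8126

0.8126


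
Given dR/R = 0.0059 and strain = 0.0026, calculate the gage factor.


GF = (dR/R) / epsilon
= 0.0059 / 0.0026
= 2.2692

2.2692


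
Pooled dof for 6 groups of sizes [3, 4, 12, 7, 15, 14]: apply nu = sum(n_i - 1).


nu = sum_i (n_i - 1)
nu = ((3 - 1) + (4 - 1) + (12 - 1) + (7 - 1) + (15 - 1) + (14 - 1))
nu = 2 + 3 + 11 + 6 + 14 + 13
nu = 49

49


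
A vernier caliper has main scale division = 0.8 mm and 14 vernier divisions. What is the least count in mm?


LC = MSD / n_div
= 0.8 / 14
= 0.0571

0.0571


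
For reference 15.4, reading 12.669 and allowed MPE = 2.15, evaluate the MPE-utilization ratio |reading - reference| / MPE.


e = indication - reference = 12.669 - 15.4 = -2.7310
|e| = 2.7310
ratio = |e| / MPE = 2.7310 / 2.15
ratio = 1.2702

1.2702


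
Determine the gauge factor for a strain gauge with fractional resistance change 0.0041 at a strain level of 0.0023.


GF = (dR/R) / epsilon
= 0.0041 / 0.0023
= 1.7826

1.7826


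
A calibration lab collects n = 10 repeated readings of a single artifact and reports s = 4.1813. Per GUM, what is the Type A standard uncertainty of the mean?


u_A = s / sqrt(n)
u_A = 4.1813 / sqrt(10)
u_A = 4.1813 / 3.1622777
u_A = 1.3222

1.3222


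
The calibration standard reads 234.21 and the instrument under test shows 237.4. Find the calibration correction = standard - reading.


Correction = standard - reading
= 234.21 - 237.4
= -3.1900

-3.1900


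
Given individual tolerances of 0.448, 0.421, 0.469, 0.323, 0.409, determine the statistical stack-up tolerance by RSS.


RSS = sqrt(0.448^2 + 0.421^2 + 0.469^2 + 0.323^2 + 0.409^2)
= sqrt(0.869516)
= 0.9325

0.9325


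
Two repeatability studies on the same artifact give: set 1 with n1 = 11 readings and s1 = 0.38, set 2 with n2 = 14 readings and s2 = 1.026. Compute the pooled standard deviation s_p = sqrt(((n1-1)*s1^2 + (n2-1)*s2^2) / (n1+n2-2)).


s_p = sqrt(((n1-1)*s1^2 + (n2-1)*s2^2) / (n1+n2-2))
numerator = (11-1)*0.38^2 + (14-1)*1.026^2 = 1.444 + 13.684788 = 15.128788
denominator = 11 + 14 - 2 = 23
s_p^2 = 15.128788 / 23 = 0.65777339
s_p = sqrt(0.65777339) = 0.8110

0.8110


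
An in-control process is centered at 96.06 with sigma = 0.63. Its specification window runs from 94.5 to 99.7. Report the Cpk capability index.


Cpu = (USL - mean) / (3*sigma) = (99.7 - 96.06) / (3*0.63) = 1.9259
Cpl = (mean - LSL) / (3*sigma) = (96.06 - 94.5) / (3*0.63) = 0.8254
Cpk = min(Cpu, Cpl) = 0.8254

0.8254


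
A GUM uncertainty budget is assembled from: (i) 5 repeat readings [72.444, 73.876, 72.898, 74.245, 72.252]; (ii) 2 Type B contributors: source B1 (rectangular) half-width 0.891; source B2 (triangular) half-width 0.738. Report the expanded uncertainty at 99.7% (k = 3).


mean = (72.444 + 73.876 + 72.898 + 74.245 + 72.252) / 5 = 73.143
s = sqrt(sum((x - mean)^2)/(n-1)) = 0.87951691
u_A = s / sqrt(n) = 0.87951691 / sqrt(5) = 0.39333192
u_B1 = 0.891 / sqrt(3) = 0.51441909
u_B2 = 0.738 / sqrt(6) = 0.30128724
uc = sqrt(0.39333192^2 + 0.51441909^2 + 0.30128724^2) = 0.71422055
U = k * uc = 3 * 0.71422055
U = 2.1427

2.1427


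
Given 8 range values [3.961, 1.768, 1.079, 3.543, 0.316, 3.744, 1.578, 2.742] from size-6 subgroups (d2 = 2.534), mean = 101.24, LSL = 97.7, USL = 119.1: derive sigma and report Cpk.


R_bar = (3.961 + 1.768 + 1.079 + 3.543 + 0.316 + 3.744 + 1.578 + 2.742) / 8 = 2.341375
sigma = R_bar / d2 = 2.341375 / 2.534 = 0.92398382
Cp = (USL - LSL)/(6*sigma) = (119.1 - 97.7)/(6*0.92398382) = 3.8601
Cpu = (119.1 - 101.24)/(3*0.92398382) = 6.4431
Cpl = (101.24 - 97.7)/(3*0.92398382) = 1.2771
Cpk = min(Cpu, Cpl) = 1.2771

1.2771


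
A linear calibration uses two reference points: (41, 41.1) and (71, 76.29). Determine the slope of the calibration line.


slope = (y2 - y1) / (x2 - x1)
= (76.29 - 41.1) / (71 - 41)
= 35.1900 / 30
= 1.1730

1.1730


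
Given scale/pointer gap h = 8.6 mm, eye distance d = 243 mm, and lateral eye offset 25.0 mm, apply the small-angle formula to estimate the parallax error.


error = h * offset / d
= 8.6 * 25.0 / 243
= 0.8848

0.8848


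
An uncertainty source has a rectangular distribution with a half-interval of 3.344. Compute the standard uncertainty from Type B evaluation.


u_B = half_width / sqrt(3)
u_B = 3.344 / 1.7320508
u_B = 1.9307

1.9307


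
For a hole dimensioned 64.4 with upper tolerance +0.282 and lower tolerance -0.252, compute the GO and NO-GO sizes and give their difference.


GO = nominal - lower_tol (smallest hole = maximum material condition)
GO = 64.4 - 0.252 = 64.148
NO-GO = nominal + upper_tol (largest hole = least material condition)
NO-GO = 64.4 + 0.282 = 64.682
spread = NO-GO - GO = 64.682 - 64.148 = 0.5340

0.5340


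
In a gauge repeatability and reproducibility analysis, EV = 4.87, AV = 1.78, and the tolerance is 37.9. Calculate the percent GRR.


GRR = sqrt(EV^2 + AV^2) = sqrt(4.87^2 + 1.78^2) = 5.1851037
%GRR = GRR / tol * 100 = 5.1851037 / 37.9 * 100
%GRR = 13.6810

13.6810


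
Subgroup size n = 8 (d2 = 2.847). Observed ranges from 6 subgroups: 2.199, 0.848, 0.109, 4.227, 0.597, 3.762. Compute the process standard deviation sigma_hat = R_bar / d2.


R_bar = (2.199 + 0.848 + 0.109 + 4.227 + 0.597 + 3.762) / 6
R_bar = 11.742 / 6 = 1.957
sigma_hat = R_bar / d2 = 1.957 / 2.847 = 0.6874

0.6874


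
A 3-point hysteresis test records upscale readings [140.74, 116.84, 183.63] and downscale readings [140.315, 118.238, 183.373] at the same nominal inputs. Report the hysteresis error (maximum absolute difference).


|140.74 - 140.315| = 0.4250
|116.84 - 118.238| = 1.3980
|183.63 - 183.373| = 0.2570
hysteresis = max(diffs) = 1.3980

1.3980


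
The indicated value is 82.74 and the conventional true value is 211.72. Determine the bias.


Systematic error = measured - true
= 82.74 - 211.72
= -128.9800

-128.9800


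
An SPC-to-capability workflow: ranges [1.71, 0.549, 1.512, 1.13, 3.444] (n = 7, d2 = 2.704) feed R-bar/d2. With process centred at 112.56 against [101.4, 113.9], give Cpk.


R_bar = (1.71 + 0.549 + 1.512 + 1.13 + 3.444) / 5 = 1.669
sigma = R_bar / d2 = 1.669 / 2.704 = 0.61723373
Cp = (USL - LSL)/(6*sigma) = (113.9 - 101.4)/(6*0.61723373) = 3.3753
Cpu = (113.9 - 112.56)/(3*0.61723373) = 0.7237
Cpl = (112.56 - 101.4)/(3*0.61723373) = 6.0269
Cpk = min(Cpu, Cpl) = 0.7237

0.7237


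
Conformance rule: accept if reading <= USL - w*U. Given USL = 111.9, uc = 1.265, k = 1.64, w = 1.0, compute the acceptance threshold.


U = k * uc = 1.64 * 1.265 = 2.0746
guard band g = w * U = 1.0 * 2.0746 = 2.0746
AL = USL - g = 111.9 - 2.0746
AL = 109.8254

109.8254


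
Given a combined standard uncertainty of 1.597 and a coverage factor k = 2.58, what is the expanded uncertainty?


U = k * uc
U = 2.58 * 1.597
U = 4.1203

4.1203


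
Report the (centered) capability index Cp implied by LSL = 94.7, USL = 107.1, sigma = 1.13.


Cp = (USL - LSL) / (6 * sigma)
= (107.1 - 94.7) / (6 * 1.13)
= 12.4000 / 6.7800
= 1.8289

1.8289


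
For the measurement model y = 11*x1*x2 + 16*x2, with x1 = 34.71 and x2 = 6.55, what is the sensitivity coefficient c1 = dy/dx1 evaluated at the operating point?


y = 11*x1*x2 + 16*x2
dy/dx1 = 11*x2
Evaluate at x2 = 6.55: c1 = 11 * 6.55
c1 = 72.0500

72.0500


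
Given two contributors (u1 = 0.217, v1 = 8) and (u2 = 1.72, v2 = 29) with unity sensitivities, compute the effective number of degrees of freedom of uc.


uc = sqrt(u1^2 + u2^2) = sqrt(0.217^2 + 1.72^2) = 1.7336346
v_eff = uc^4 / (u1^4/v1 + u2^4/v2)
= 1.7336346^4 / (0.217^4/8 + 1.72^4/29)
= 9.0329637 / 0.30207478
v_eff = 29.9031

29.9031


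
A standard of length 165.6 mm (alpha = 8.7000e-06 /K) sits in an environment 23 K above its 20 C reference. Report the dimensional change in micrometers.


dL = L * alpha * dT
= 165.6 * 8.7000e-06 * 23
= 0.0331366 mm
dL_um = 0.0331366 * 1000 = 33.1366 um

33.1366


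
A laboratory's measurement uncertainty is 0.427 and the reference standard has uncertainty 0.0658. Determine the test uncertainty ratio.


TUR = u_lab / u_ref
= 0.427 / 0.0658
= 6.4894

6.4894


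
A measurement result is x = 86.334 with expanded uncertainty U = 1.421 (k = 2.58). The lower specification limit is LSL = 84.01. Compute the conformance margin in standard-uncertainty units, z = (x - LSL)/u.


u = U / k = 1.421 / 2.58 = 0.55077519
margin = |LSL - x| = |84.01 - 86.334| = 2.324
z = margin / u = 2.324 / 0.55077519
z = 4.2195

4.2195


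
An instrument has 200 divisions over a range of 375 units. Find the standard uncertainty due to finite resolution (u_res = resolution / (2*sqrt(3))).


resolution = range / divisions
resolution = 375 / 200 = 1.875
u_res = resolution / (2*sqrt(3))
u_res = 1.875 / 3.4641016
u_res = 0.5413

0.5413


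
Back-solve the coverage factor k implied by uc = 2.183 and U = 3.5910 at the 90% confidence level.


k = U / uc
k = 3.5910 / 2.183
k = 1.645

1.645


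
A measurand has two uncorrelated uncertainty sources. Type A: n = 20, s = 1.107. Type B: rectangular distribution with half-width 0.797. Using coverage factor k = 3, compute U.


u_A = s / sqrt(n) = 1.107 / sqrt(20) = 0.24753273
u_B = half_width / sqrt(3) = 0.797 / sqrt(3) = 0.46014816
uc = sqrt(u_A^2 + u_B^2) = sqrt(0.24753273^2 + 0.46014816^2) = 0.52250242
U = k * uc = 3 * 0.52250242
U = 1.5675

1.5675


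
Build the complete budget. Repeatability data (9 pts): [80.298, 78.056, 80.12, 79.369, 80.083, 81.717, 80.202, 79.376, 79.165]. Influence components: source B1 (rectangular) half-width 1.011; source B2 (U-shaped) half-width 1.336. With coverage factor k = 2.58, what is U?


mean = (80.298 + 78.056 + 80.12 + 79.369 + 80.083 + 81.717 + 80.202 + 79.376 + 79.165) / 9 = 79.82066667
s = sqrt(sum((x - mean)^2)/(n-1)) = 1.0045795
u_A = s / sqrt(n) = 1.0045795 / sqrt(9) = 0.33485983
u_B1 = 1.011 / sqrt(3) = 0.58370112
u_B2 = 1.336 / sqrt(2) = 0.94469466
uc = sqrt(0.33485983^2 + 0.58370112^2 + 0.94469466^2) = 1.1598647
U = k * uc = 2.58 * 1.1598647
U = 2.9925

2.9925


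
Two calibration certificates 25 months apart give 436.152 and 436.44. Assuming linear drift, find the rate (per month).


rate = (v2 - v1) / months
= (436.44 - 436.152) / 25
= 0.2880 / 25
= 0.0115

0.0115


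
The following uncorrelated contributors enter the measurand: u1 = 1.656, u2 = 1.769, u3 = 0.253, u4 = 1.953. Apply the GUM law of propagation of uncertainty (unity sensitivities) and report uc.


uc = sqrt(1.656^2 + 1.769^2 + 0.253^2 + 1.953^2)
uc = sqrt(9.749915)
uc = 3.1225

3.1225


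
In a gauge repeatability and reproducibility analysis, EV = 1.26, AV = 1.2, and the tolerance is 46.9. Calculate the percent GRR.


GRR = sqrt(EV^2 + AV^2) = sqrt(1.26^2 + 1.2^2) = 1.74
%GRR = GRR / tol * 100 = 1.74 / 46.9 * 100
%GRR = 3.7100

3.7100


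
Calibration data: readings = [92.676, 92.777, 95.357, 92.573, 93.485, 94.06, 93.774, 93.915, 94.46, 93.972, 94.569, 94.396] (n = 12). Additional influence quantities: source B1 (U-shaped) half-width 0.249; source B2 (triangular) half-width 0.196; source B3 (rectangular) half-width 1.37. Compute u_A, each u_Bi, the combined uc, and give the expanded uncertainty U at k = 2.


mean = (92.676 + 92.777 + 95.357 + 92.573 + 93.485 + 94.06 + 93.774 + 93.915 + 94.46 + 93.972 + 94.569 + 94.396) / 12 = 93.8345
s = sqrt(sum((x - mean)^2)/(n-1)) = 0.84304033
u_A = s / sqrt(n) = 0.84304033 / sqrt(12) = 0.24336478
u_B1 = 0.249 / sqrt(2) = 0.17606959
u_B2 = 0.196 / sqrt(6) = 0.080016665
u_B3 = 1.37 / sqrt(3) = 0.79096987
uc = sqrt(0.24336478^2 + 0.17606959^2 + 0.080016665^2 + 0.79096987^2) = 0.84986053
U = k * uc = 2 * 0.84986053
U = 1.6997

1.6997


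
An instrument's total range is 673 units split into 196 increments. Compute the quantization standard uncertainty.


resolution = range / divisions
resolution = 673 / 196 = 3.4336735
u_res = resolution / (2*sqrt(3))
u_res = 3.4336735 / 3.4641016
u_res = 0.9912

0.9912


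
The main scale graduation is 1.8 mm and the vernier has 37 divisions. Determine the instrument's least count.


LC = MSD / n_div
= 1.8 / 37
= 0.0486

0.0486


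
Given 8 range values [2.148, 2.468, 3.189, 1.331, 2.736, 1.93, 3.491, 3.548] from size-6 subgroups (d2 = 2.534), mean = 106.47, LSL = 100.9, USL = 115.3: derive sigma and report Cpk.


R_bar = (2.148 + 2.468 + 3.189 + 1.331 + 2.736 + 1.93 + 3.491 + 3.548) / 8 = 2.605125
sigma = R_bar / d2 = 2.605125 / 2.534 = 1.0280683
Cp = (USL - LSL)/(6*sigma) = (115.3 - 100.9)/(6*1.0280683) = 2.3345
Cpu = (115.3 - 106.47)/(3*1.0280683) = 2.8630
Cpl = (106.47 - 100.9)/(3*1.0280683) = 1.8060
Cpk = min(Cpu, Cpl) = 1.8060

1.8060


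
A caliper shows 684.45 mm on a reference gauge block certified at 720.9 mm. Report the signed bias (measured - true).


Systematic error = measured - true
= 684.45 - 720.9
= -36.4500

-36.4500


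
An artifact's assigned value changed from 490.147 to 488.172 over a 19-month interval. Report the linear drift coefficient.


rate = (v2 - v1) / months
= (488.172 - 490.147) / 19
= -1.9750 / 19
= -0.1039

-0.1039


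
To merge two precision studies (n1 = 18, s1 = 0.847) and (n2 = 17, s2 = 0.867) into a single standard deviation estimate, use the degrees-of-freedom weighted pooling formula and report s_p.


s_p = sqrt(((n1-1)*s1^2 + (n2-1)*s2^2) / (n1+n2-2))
numerator = (18-1)*0.847^2 + (17-1)*0.867^2 = 12.195953 + 12.027024 = 24.222977
denominator = 18 + 17 - 2 = 33
s_p^2 = 24.222977 / 33 = 0.73402961
s_p = sqrt(0.73402961) = 0.8568

0.8568


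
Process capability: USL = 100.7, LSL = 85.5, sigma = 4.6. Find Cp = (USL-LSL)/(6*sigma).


Cp = (USL - LSL) / (6 * sigma)
= (100.7 - 85.5) / (6 * 4.6)
= 15.2000 / 27.6000
= 0.5507

0.5507


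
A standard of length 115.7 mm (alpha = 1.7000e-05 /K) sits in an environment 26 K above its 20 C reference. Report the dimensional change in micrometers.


dL = L * alpha * dT
= 115.7 * 1.7000e-05 * 26
= 0.0511394 mm
dL_um = 0.0511394 * 1000 = 51.1394 um

51.1394


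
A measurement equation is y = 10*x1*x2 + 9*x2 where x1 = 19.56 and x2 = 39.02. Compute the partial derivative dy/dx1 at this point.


y = 10*x1*x2 + 9*x2
dy/dx1 = 10*x2
Evaluate at x2 = 39.02: c1 = 10 * 39.02
c1 = 390.2000

390.2000


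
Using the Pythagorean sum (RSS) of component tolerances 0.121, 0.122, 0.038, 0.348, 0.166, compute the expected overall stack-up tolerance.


RSS = sqrt(0.121^2 + 0.122^2 + 0.038^2 + 0.348^2 + 0.166^2)
= sqrt(0.179629)
= 0.4238

0.4238


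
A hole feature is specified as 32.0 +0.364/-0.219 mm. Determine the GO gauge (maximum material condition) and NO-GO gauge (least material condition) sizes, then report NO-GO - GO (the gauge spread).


GO = nominal - lower_tol (smallest hole = maximum material condition)
GO = 32.0 - 0.219 = 31.781
NO-GO = nominal + upper_tol (largest hole = least material condition)
NO-GO = 32.0 + 0.364 = 32.364
spread = NO-GO - GO = 32.364 - 31.781 = 0.5830

0.5830


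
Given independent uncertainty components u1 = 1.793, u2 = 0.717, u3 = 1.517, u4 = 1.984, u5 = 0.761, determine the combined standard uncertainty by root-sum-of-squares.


uc = sqrt(1.793^2 + 0.717^2 + 1.517^2 + 1.984^2 + 0.761^2)
uc = sqrt(10.545604)
uc = 3.2474

3.2474


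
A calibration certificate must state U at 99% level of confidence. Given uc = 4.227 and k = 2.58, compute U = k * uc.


U = k * uc
U = 2.58 * 4.227
U = 10.9057

10.9057


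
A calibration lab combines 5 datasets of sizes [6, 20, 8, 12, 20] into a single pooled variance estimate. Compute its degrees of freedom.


nu = sum_i (n_i - 1)
nu = ((6 - 1) + (20 - 1) + (8 - 1) + (12 - 1) + (20 - 1))
nu = 5 + 19 + 7 + 11 + 19
nu = 61

61


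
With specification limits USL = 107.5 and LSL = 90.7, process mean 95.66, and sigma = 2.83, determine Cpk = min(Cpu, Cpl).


Cpu = (USL - mean) / (3*sigma) = (107.5 - 95.66) / (3*2.83) = 1.3946
Cpl = (mean - LSL) / (3*sigma) = (95.66 - 90.7) / (3*2.83) = 0.5842
Cpk = min(Cpu, Cpl) = 0.5842

0.5842


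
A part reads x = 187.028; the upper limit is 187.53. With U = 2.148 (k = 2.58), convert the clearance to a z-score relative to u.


u = U / k = 2.148 / 2.58 = 0.83255814
margin = |USL - x| = |187.53 - 187.028| = 0.502
z = margin / u = 0.502 / 0.83255814
z = 0.6030

0.6030


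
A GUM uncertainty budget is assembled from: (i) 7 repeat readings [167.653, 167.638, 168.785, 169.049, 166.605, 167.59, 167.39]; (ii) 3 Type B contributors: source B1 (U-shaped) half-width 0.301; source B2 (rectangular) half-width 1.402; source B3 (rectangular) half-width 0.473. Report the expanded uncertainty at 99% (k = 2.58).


mean = (167.653 + 167.638 + 168.785 + 169.049 + 166.605 + 167.59 + 167.39) / 7 = 167.8157143
s = sqrt(sum((x - mean)^2)/(n-1)) = 0.83830935
u_A = s / sqrt(n) = 0.83830935 / sqrt(7) = 0.31685115
u_B1 = 0.301 / sqrt(2) = 0.21283914
u_B2 = 1.402 / sqrt(3) = 0.80944508
u_B3 = 0.473 / sqrt(3) = 0.27308668
uc = sqrt(0.31685115^2 + 0.21283914^2 + 0.80944508^2 + 0.27308668^2) = 0.93566705
U = k * uc = 2.58 * 0.93566705
U = 2.4140

2.4140


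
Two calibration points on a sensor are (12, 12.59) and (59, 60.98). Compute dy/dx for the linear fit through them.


slope = (y2 - y1) / (x2 - x1)
= (60.98 - 12.59) / (59 - 12)
= 48.3900 / 47
= 1.0296

1.0296


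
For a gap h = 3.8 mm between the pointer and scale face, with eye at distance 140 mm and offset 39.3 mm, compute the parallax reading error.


error = h * offset / d
= 3.8 * 39.3 / 140
= 1.0667

1.0667


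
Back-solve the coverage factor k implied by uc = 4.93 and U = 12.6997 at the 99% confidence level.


k = U / uc
k = 12.6997 / 4.93
k = 2.576

2.576


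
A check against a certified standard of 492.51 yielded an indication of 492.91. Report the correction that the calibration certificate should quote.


Correction = standard - reading
= 492.51 - 492.91
= -0.4000

-0.4000


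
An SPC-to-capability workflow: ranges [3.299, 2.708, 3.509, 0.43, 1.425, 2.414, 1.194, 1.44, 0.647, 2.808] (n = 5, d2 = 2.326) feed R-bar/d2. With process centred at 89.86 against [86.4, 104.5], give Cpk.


R_bar = (3.299 + 2.708 + 3.509 + 0.43 + 1.425 + 2.414 + 1.194 + 1.44 + 0.647 + 2.808) / 10 = 1.9874
sigma = R_bar / d2 = 1.9874 / 2.326 = 0.8544282
Cp = (USL - LSL)/(6*sigma) = (104.5 - 86.4)/(6*0.8544282) = 3.5306
Cpu = (104.5 - 89.86)/(3*0.8544282) = 5.7114
Cpl = (89.86 - 86.4)/(3*0.8544282) = 1.3498
Cpk = min(Cpu, Cpl) = 1.3498

1.3498


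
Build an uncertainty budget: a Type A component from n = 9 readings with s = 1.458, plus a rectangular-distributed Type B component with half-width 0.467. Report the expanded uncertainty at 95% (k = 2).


u_A = s / sqrt(n) = 1.458 / sqrt(9) = 0.486
u_B = half_width / sqrt(3) = 0.467 / sqrt(3) = 0.26962258
uc = sqrt(u_A^2 + u_B^2) = sqrt(0.486^2 + 0.26962258^2) = 0.55578083
U = k * uc = 2 * 0.55578083
U = 1.1116

1.1116


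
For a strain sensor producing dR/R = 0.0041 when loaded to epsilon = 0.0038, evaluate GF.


GF = (dR/R) / epsilon
= 0.0041 / 0.0038
= 1.0789

1.0789


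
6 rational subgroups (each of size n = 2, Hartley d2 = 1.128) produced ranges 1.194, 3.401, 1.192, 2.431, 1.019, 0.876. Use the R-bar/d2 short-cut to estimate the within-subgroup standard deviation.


R_bar = (1.194 + 3.401 + 1.192 + 2.431 + 1.019 + 0.876) / 6
R_bar = 10.113 / 6 = 1.6855
sigma_hat = R_bar / d2 = 1.6855 / 1.128 = 1.4942

1.4942


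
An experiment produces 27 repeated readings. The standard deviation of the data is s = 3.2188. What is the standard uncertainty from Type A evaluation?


u_A = s / sqrt(n)
u_A = 3.2188 / sqrt(27)
u_A = 3.2188 / 5.1961524
u_A = 0.6195

0.6195


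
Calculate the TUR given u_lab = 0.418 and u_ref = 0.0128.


TUR = u_lab / u_ref
= 0.418 / 0.0128
= 32.6562

32.6562


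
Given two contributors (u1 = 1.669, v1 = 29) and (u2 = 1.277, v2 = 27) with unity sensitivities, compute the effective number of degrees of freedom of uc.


uc = sqrt(u1^2 + u2^2) = sqrt(1.669^2 + 1.277^2) = 2.1014971
v_eff = uc^4 / (u1^4/v1 + u2^4/v2)
= 2.1014971^4 / (1.669^4/29 + 1.277^4/27)
= 19.503618 / 0.36605554
v_eff = 53.2805

53.2805


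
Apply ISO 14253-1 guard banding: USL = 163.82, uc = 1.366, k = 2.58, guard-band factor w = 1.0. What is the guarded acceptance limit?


U = k * uc = 2.58 * 1.366 = 3.52428
guard band g = w * U = 1.0 * 3.52428 = 3.52428
AL = USL - g = 163.82 - 3.52428
AL = 160.2957

160.2957


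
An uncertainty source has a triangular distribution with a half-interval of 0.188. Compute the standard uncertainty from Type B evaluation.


u_B = half_width / sqrt(6)
u_B = 0.188 / 2.4494897
u_B = 0.0768

0.0768


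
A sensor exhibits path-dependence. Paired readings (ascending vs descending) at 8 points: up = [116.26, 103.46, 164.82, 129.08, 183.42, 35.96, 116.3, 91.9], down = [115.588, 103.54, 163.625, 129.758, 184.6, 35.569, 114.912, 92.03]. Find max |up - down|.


|116.26 - 115.588| = 0.6720
|103.46 - 103.54| = 0.0800
|164.82 - 163.625| = 1.1950
|129.08 - 129.758| = 0.6780
|183.42 - 184.6| = 1.1800
|35.96 - 35.569| = 0.3910
|116.3 - 114.912| = 1.3880
|91.9 - 92.03| = 0.1300
hysteresis = max(diffs) = 1.3880

1.3880


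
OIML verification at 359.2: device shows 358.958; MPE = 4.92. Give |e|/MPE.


e = indication - reference = 358.958 - 359.2 = -0.2420
|e| = 0.2420
ratio = |e| / MPE = 0.2420 / 4.92
ratio = 0.0492

0.0492


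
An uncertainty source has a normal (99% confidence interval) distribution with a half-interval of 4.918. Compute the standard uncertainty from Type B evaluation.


u_B = half_width / 2.576
u_B = 4.918 / 2.576
u_B = 1.9092

1.9092


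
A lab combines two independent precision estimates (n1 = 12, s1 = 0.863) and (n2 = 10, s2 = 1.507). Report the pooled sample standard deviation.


s_p = sqrt(((n1-1)*s1^2 + (n2-1)*s2^2) / (n1+n2-2))
numerator = (12-1)*0.863^2 + (10-1)*1.507^2 = 8.192459 + 20.439441 = 28.6319
denominator = 12 + 10 - 2 = 20
s_p^2 = 28.6319 / 20 = 1.431595
s_p = sqrt(1.431595) = 1.1965

1.1965


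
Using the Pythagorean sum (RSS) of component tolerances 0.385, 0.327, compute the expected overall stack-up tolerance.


RSS = sqrt(0.385^2 + 0.327^2)
= sqrt(0.255154)
= 0.5051

0.5051


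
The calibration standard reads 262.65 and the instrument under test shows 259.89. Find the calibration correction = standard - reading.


Correction = standard - reading
= 262.65 - 259.89
= 2.7600

2.7600


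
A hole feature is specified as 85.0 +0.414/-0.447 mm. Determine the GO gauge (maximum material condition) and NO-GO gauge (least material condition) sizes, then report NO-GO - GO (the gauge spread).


GO = nominal - lower_tol (smallest hole = maximum material condition)
GO = 85.0 - 0.447 = 84.553
NO-GO = nominal + upper_tol (largest hole = least material condition)
NO-GO = 85.0 + 0.414 = 85.414
spread = NO-GO - GO = 85.414 - 84.553 = 0.8610

0.8610


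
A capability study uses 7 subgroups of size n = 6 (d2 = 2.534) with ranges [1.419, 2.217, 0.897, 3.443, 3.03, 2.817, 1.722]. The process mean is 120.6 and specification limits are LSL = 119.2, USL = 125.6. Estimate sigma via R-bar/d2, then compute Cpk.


R_bar = (1.419 + 2.217 + 0.897 + 3.443 + 3.03 + 2.817 + 1.722) / 7 = 2.2207143
sigma = R_bar / d2 = 2.2207143 / 2.534 = 0.87636713
Cp = (USL - LSL)/(6*sigma) = (125.6 - 119.2)/(6*0.87636713) = 1.2171
Cpu = (125.6 - 120.6)/(3*0.87636713) = 1.9018
Cpl = (120.6 - 119.2)/(3*0.87636713) = 0.5325
Cpk = min(Cpu, Cpl) = 0.5325

0.5325


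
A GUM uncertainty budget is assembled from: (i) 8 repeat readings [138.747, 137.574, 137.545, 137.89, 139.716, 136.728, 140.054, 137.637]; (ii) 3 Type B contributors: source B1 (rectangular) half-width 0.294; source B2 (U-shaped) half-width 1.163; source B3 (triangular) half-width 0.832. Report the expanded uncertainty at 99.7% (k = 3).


mean = (138.747 + 137.574 + 137.545 + 137.89 + 139.716 + 136.728 + 140.054 + 137.637) / 8 = 138.236375
s = sqrt(sum((x - mean)^2)/(n-1)) = 1.160354
u_A = s / sqrt(n) = 1.160354 / sqrt(8) = 0.41024709
u_B1 = 0.294 / sqrt(3) = 0.16974098
u_B2 = 1.163 / sqrt(2) = 0.82236519
u_B3 = 0.832 / sqrt(6) = 0.33966258
uc = sqrt(0.41024709^2 + 0.16974098^2 + 0.82236519^2 + 0.33966258^2) = 0.99436907
U = k * uc = 3 * 0.99436907
U = 2.9831

2.9831


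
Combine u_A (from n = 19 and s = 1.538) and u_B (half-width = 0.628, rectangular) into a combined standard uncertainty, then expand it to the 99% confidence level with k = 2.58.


u_A = s / sqrt(n) = 1.538 / sqrt(19) = 0.3528414
u_B = half_width / sqrt(3) = 0.628 / sqrt(3) = 0.36257597
uc = sqrt(u_A^2 + u_B^2) = sqrt(0.3528414^2 + 0.36257597^2) = 0.5059233
U = k * uc = 2.58 * 0.5059233
U = 1.3053

1.3053


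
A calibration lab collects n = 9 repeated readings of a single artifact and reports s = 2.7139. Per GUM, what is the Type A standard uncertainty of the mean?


u_A = s / sqrt(n)
u_A = 2.7139 / sqrt(9)
u_A = 2.7139 / 3
u_A = 0.9046

0.9046


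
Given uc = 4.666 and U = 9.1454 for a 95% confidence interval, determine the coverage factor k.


k = U / uc
k = 9.1454 / 4.666
k = 1.96

1.96


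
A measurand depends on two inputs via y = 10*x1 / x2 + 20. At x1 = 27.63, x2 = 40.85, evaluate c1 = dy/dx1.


y = 10*x1 / x2 + 20
dy/dx1 = 10/x2
Evaluate at x2 = 40.85: c1 = 10 / 40.85
c1 = 0.2448

0.2448


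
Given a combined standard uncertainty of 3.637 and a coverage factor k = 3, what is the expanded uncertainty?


U = k * uc
U = 3 * 3.637
U = 10.9110

10.9110


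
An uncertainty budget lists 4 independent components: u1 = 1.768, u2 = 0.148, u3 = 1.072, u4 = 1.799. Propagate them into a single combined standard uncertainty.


uc = sqrt(1.768^2 + 0.148^2 + 1.072^2 + 1.799^2)
uc = sqrt(7.533313)
uc = 2.7447

2.7447


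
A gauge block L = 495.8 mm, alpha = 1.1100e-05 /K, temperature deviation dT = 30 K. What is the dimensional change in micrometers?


dL = L * alpha * dT
= 495.8 * 1.1100e-05 * 30
= 0.1651014 mm
dL_um = 0.1651014 * 1000 = 165.1014 um

165.1014


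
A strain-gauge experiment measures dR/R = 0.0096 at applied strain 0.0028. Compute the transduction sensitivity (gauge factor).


GF = (dR/R) / epsilon
= 0.0096 / 0.0028
= 3.4286

3.4286


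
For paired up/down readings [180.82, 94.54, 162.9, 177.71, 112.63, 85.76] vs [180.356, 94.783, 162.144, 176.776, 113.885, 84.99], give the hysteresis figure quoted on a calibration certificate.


|180.82 - 180.356| = 0.4640
|94.54 - 94.783| = 0.2430
|162.9 - 162.144| = 0.7560
|177.71 - 176.776| = 0.9340
|112.63 - 113.885| = 1.2550
|85.76 - 84.99| = 0.7700
hysteresis = max(diffs) = 1.2550

1.2550


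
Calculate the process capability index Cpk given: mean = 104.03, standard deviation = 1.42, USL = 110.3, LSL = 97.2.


Cpu = (USL - mean) / (3*sigma) = (110.3 - 104.03) / (3*1.42) = 1.4718
Cpl = (mean - LSL) / (3*sigma) = (104.03 - 97.2) / (3*1.42) = 1.6033
Cpk = min(Cpu, Cpl) = 1.4718

1.4718


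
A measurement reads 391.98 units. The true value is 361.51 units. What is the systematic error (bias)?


Systematic error = measured - true
= 391.98 - 361.51
= 30.4700

30.4700


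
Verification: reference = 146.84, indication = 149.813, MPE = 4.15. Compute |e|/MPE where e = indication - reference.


e = indication - reference = 149.813 - 146.84 = 2.9730
|e| = 2.9730
ratio = |e| / MPE = 2.9730 / 4.15
ratio = 0.7164

0.7164


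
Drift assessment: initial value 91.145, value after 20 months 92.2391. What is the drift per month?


rate = (v2 - v1) / months
= (92.2391 - 91.145) / 20
= 1.0941 / 20
= 0.0547

0.0547


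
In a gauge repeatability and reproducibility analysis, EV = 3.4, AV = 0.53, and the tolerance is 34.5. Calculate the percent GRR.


GRR = sqrt(EV^2 + AV^2) = sqrt(3.4^2 + 0.53^2) = 3.4410609
%GRR = GRR / tol * 100 = 3.4410609 / 34.5 * 100
%GRR = 9.9741

9.9741


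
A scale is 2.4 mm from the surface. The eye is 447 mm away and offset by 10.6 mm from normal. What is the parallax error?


error = h * offset / d
= 2.4 * 10.6 / 447
= 0.0569

0.0569


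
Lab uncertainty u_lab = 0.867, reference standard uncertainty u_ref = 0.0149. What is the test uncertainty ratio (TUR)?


TUR = u_lab / u_ref
= 0.867 / 0.0149
= 58.1879

58.1879


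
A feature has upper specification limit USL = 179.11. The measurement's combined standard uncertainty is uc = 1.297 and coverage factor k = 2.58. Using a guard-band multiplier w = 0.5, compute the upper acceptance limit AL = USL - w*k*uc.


U = k * uc = 2.58 * 1.297 = 3.34626
guard band g = w * U = 0.5 * 3.34626 = 1.67313
AL = USL - g = 179.11 - 1.67313
AL = 177.4369

177.4369


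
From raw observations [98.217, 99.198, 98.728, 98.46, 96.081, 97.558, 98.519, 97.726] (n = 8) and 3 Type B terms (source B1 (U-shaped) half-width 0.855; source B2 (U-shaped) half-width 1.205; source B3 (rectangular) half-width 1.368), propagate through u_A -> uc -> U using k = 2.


mean = (98.217 + 99.198 + 98.728 + 98.46 + 96.081 + 97.558 + 98.519 + 97.726) / 8 = 98.060875
s = sqrt(sum((x - mean)^2)/(n-1)) = 0.9574216
u_A = s / sqrt(n) = 0.9574216 / sqrt(8) = 0.33849965
u_B1 = 0.855 / sqrt(2) = 0.6045763
u_B2 = 1.205 / sqrt(2) = 0.85206367
u_B3 = 1.368 / sqrt(3) = 0.78981517
uc = sqrt(0.33849965^2 + 0.6045763^2 + 0.85206367^2 + 0.78981517^2) = 1.3527435
U = k * uc = 2 * 1.3527435
U = 2.7055

2.7055


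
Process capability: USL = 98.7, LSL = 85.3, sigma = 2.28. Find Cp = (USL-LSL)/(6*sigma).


Cp = (USL - LSL) / (6 * sigma)
= (98.7 - 85.3) / (6 * 2.28)
= 13.4000 / 13.6800
= 0.9795

0.9795


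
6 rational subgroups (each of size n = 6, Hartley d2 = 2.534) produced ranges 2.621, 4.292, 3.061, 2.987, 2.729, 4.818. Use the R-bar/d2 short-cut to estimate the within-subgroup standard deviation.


R_bar = (2.621 + 4.292 + 3.061 + 2.987 + 2.729 + 4.818) / 6
R_bar = 20.508 / 6 = 3.418
sigma_hat = R_bar / d2 = 3.418 / 2.534 = 1.3489

1.3489


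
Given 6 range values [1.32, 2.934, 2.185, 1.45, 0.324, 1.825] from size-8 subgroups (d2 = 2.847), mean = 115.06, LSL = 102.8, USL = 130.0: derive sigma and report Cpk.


R_bar = (1.32 + 2.934 + 2.185 + 1.45 + 0.324 + 1.825) / 6 = 1.673
sigma = R_bar / d2 = 1.673 / 2.847 = 0.58763611
Cp = (USL - LSL)/(6*sigma) = (130.0 - 102.8)/(6*0.58763611) = 7.7145
Cpu = (130.0 - 115.06)/(3*0.58763611) = 8.4746
Cpl = (115.06 - 102.8)/(3*0.58763611) = 6.9544
Cpk = min(Cpu, Cpl) = 6.9544

6.9544


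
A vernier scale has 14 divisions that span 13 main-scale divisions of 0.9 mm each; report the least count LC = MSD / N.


LC = MSD / n_div
= 0.9 / 14
= 0.0643

0.0643


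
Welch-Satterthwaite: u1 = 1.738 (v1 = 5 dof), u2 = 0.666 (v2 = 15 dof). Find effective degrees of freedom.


uc = sqrt(u1^2 + u2^2) = sqrt(1.738^2 + 0.666^2) = 1.8612361
v_eff = uc^4 / (u1^4/v1 + u2^4/v2)
= 1.8612361^4 / (1.738^4/5 + 0.666^4/15)
= 12.00068 / 1.8379742
v_eff = 6.5293

6.5293


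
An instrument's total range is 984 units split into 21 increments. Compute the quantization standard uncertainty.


resolution = range / divisions
resolution = 984 / 21 = 46.857143
u_res = resolution / (2*sqrt(3))
u_res = 46.857143 / 3.4641016
u_res = 13.5265

13.5265


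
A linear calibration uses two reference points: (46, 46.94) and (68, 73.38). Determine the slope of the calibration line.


slope = (y2 - y1) / (x2 - x1)
= (73.38 - 46.94) / (68 - 46)
= 26.4400 / 22
= 1.2018

1.2018


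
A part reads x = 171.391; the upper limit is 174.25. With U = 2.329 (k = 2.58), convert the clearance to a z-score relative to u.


u = U / k = 2.329 / 2.58 = 0.90271318
margin = |USL - x| = |174.25 - 171.391| = 2.859
z = margin / u = 2.859 / 0.90271318
z = 3.1671

3.1671


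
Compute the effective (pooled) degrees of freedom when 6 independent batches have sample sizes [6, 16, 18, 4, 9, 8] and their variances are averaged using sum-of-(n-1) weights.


nu = sum_i (n_i - 1)
nu = ((6 - 1) + (16 - 1) + (18 - 1) + (4 - 1) + (9 - 1) + (8 - 1))
nu = 5 + 15 + 17 + 3 + 8 + 7
nu = 55

55


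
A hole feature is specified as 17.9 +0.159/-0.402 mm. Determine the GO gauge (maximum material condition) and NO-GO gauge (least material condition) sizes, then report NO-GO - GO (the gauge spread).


GO = nominal - lower_tol (smallest hole = maximum material condition)
GO = 17.9 - 0.402 = 17.498
NO-GO = nominal + upper_tol (largest hole = least material condition)
NO-GO = 17.9 + 0.159 = 18.059
spread = NO-GO - GO = 18.059 - 17.498 = 0.5610

0.5610


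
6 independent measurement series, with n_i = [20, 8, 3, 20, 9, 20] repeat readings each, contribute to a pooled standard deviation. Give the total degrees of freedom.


nu = sum_i (n_i - 1)
nu = ((20 - 1) + (8 - 1) + (3 - 1) + (20 - 1) + (9 - 1) + (20 - 1))
nu = 19 + 7 + 2 + 19 + 8 + 19
nu = 74

74


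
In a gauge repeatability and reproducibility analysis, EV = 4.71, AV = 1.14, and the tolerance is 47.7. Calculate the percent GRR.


GRR = sqrt(EV^2 + AV^2) = sqrt(4.71^2 + 1.14^2) = 4.8459983
%GRR = GRR / tol * 100 = 4.8459983 / 47.7 * 100
%GRR = 10.1593

10.1593
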